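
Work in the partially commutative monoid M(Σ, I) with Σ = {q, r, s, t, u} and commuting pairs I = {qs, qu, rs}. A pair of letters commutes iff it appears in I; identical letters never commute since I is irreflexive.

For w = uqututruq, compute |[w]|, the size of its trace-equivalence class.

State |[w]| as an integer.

6

piece 0:u — minimal
piece 1:q — minimal
piece 2:u rests on {0:u}
piece 3:t rests on {1:q, 2:u}
piece 4:u rests on {3:t}
piece 5:t rests on {4:u}
piece 6:r rests on {5:t}
piece 7:u rests on {6:r}
piece 8:q rests on {6:r}
minimal pieces: {0:u, 1:q}
ways to finish when only these pieces remain (= sum over removing one remaining piece with nothing left below it):
  1 left: {7}→1  {8}→1
  2 left: {7,8}→2
  3 left: {6,7,8}→2
  4 left: {5,6,7,8}→2
  5 left: {4,5,6,7,8}→2
  6 left: {3,4,5,6,7,8}→2
  7 left: {1,3,4,5,6,7,8}→2  {2,3,4,5,6,7,8}→2
  placing 0:u first → 4 extensions
  placing 1:q first → 2 extensions
total linear extensions = 6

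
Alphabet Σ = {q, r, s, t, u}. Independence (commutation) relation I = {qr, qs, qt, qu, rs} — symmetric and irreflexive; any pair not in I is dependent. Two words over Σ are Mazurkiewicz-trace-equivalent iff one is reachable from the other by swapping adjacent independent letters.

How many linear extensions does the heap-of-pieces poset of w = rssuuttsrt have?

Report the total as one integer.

6

drop 0:r onto floor
drop 1:s onto floor
drop 2:s onto {1:s}
drop 3:u onto {0:r, 2:s}
drop 4:u onto {3:u}
drop 5:t onto {4:u}
drop 6:t onto {5:t}
drop 7:s onto {6:t}
drop 8:r onto {6:t}
drop 9:t onto {7:s, 8:r}
ground layer = {0:r, 1:s}
drop-orders for the pieces not yet dropped (sum over which currently-grounded one goes next):
  1 to go: {9} 1
  2 to go: {7,9} 1  {8,9} 1
  3 to go: {7,8,9} 2
  4 to go: {6,7,8,9} 2
  5 to go: {5,6,7,8,9} 2
  6 to go: {4,5,6,7,8,9} 2
  7 to go: {3,4,5,6,7,8,9} 2
  8 to go: {0,3,4,5,6,7,8,9} 2  {2,3,4,5,6,7,8,9} 2
  if 0:r drops first: 2 orders
  if 1:s drops first: 4 orders
heap linearizations: 6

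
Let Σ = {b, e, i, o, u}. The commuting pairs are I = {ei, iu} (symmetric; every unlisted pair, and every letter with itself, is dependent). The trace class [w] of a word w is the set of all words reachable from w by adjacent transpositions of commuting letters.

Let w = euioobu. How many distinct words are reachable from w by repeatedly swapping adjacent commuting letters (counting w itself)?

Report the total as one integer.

#0=e has no predecessor
#1=u depends on [0:e]
#2=i has no predecessor
#3=o depends on [1:u, 2:i]
#4=o depends on [3:o]
#5=b depends on [4:o]
#6=u depends on [5:b]
sources: [0:e, 2:i]
N(rest) = Σ N(rest − s) over sources s of rest; N(one piece) = 1:
  size 1 → [6]=1
  size 2 → [5,6]=1
  size 3 → [4,5,6]=1
  size 4 → [3,4,5,6]=1
  size 5 → [1,3,4,5,6]=1  [2,3,4,5,6]=1
  first=0(e) contributes 2
  first=2(i) contributes 1
|[w]| = 3

3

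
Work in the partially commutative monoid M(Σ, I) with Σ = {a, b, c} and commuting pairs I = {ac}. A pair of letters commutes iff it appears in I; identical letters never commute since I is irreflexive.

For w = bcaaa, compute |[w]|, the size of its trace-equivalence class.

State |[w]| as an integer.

0(b) covers ∅
1(c) covers 0:b
2(a) covers 0:b
3(a) covers 2:a
4(a) covers 3:a
floor of heap: 0:b
completions by unplaced set U, small U first (add the entries for U minus each lowest piece of U):
  |U|=1: {1}:1  {4}:1
  |U|=2: {1,4}:2  {3,4}:1
  |U|=3: {1,3,4}:3  {2,3,4}:1
  start at 0(b): 4

4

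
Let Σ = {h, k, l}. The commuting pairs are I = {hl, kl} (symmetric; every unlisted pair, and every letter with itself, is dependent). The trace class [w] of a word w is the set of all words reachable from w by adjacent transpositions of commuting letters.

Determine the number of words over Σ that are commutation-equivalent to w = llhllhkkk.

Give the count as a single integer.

126

drop 0:l onto floor
drop 1:l onto {0:l}
drop 2:h onto floor
drop 3:l onto {1:l}
drop 4:l onto {3:l}
drop 5:h onto {2:h}
drop 6:k onto {5:h}
drop 7:k onto {6:k}
drop 8:k onto {7:k}
ground layer = {0:l, 2:h}
drop-orders for the pieces not yet dropped (sum over which currently-grounded one goes next):
  1 to go: {4} 1  {8} 1
  2 to go: {3,4} 1  {4,8} 2  {7,8} 1
  3 to go: {1,3,4} 1  {3,4,8} 3  {4,7,8} 3  {6,7,8} 1
  4 to go: {0,1,3,4} 1  {1,3,4,8} 4  {3,4,7,8} 6  {4,6,7,8} 4  {5,6,7,8} 1
  5 to go: {0,1,3,4,8} 5  {1,3,4,7,8} 10  {2,5,6,7,8} 1  {3,4,6,7,8} 10  {4,5,6,7,8} 5
  6 to go: {0,1,3,4,7,8} 15  {1,3,4,6,7,8} 20  {2,4,5,6,7,8} 6  {3,4,5,6,7,8} 15
  7 to go: {0,1,3,4,6,7,8} 35  {1,3,4,5,6,7,8} 35  {2,3,4,5,6,7,8} 21
  if 0:l drops first: 56 orders
  if 2:h drops first: 70 orders
heap linearizations: 126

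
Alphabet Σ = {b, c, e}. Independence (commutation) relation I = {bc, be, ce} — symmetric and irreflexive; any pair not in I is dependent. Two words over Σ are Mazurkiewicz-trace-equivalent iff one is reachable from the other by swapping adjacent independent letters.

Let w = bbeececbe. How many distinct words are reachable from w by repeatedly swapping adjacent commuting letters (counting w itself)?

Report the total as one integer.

1260

piece 0:b — minimal
piece 1:b rests on {0:b}
piece 2:e — minimal
piece 3:e rests on {2:e}
piece 4:c — minimal
piece 5:e rests on {3:e}
piece 6:c rests on {4:c}
piece 7:b rests on {1:b}
piece 8:e rests on {5:e}
minimal pieces: {0:b, 2:e, 4:c}
ways to finish when only these pieces remain (= sum over removing one remaining piece with nothing left below it):
  1 left: {6}→1  {7}→1  {8}→1
  2 left: {1,7}→1  {4,6}→1  {5,8}→1  {6,7}→2  {6,8}→2  {7,8}→2
  3 left: {0,1,7}→1  {1,6,7}→3  {1,7,8}→3  {3,5,8}→1  {4,6,7}→3  {4,6,8}→3  {5,6,8}→3  {5,7,8}→3  {6,7,8}→6
  4 left: {0,1,6,7}→4  {0,1,7,8}→4  {1,4,6,7}→6  {1,5,7,8}→6  {1,6,7,8}→12  {2,3,5,8}→1  {3,5,6,8}→4  {3,5,7,8}→4  {4,5,6,8}→6  {4,6,7,8}→12  {5,6,7,8}→12
  5 left: {0,1,4,6,7}→10  {0,1,5,7,8}→10  {0,1,6,7,8}→20  {1,3,5,7,8}→10  {1,4,6,7,8}→30  {1,5,6,7,8}→30  {2,3,5,6,8}→5  {2,3,5,7,8}→5  {3,4,5,6,8}→10  {3,5,6,7,8}→20  {4,5,6,7,8}→30
  6 left: {0,1,3,5,7,8}→20  {0,1,4,6,7,8}→60  {0,1,5,6,7,8}→60  {1,2,3,5,7,8}→15  {1,3,5,6,7,8}→60  {1,4,5,6,7,8}→90  {2,3,4,5,6,8}→15  {2,3,5,6,7,8}→30  {3,4,5,6,7,8}→60
  7 left: {0,1,2,3,5,7,8}→35  {0,1,3,5,6,7,8}→140  {0,1,4,5,6,7,8}→210  {1,2,3,5,6,7,8}→105  {1,3,4,5,6,7,8}→210  {2,3,4,5,6,7,8}→105
  placing 0:b first → 420 extensions
  placing 2:e first → 560 extensions
  placing 4:c first → 280 extensions
total linear extensions = 1260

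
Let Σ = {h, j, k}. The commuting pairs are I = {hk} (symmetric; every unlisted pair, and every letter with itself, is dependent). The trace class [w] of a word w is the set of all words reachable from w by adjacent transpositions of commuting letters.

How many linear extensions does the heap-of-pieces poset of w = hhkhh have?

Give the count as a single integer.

0(h) covers ∅
1(h) covers 0:h
2(k) covers ∅
3(h) covers 1:h
4(h) covers 3:h
floor of heap: 0:h, 2:k
completions by unplaced set U, small U first (add the entries for U minus each lowest piece of U):
  |U|=1: {2}:1  {4}:1
  |U|=2: {2,4}:2  {3,4}:1
  |U|=3: {1,3,4}:1  {2,3,4}:3
  start at 0(h): 4
  start at 2(k): 1
sum over floor = 5

5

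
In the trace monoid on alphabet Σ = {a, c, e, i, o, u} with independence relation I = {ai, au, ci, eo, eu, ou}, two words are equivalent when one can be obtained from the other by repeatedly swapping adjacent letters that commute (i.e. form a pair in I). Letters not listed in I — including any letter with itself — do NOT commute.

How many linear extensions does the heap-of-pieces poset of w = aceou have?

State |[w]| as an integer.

6

0(a) covers ∅
1(c) covers 0:a
2(e) covers 1:c
3(o) covers 1:c
4(u) covers 1:c
floor of heap: 0:a
completions by unplaced set U, small U first (add the entries for U minus each lowest piece of U):
  |U|=1: {2}:1  {3}:1  {4}:1
  |U|=2: {2,3}:2  {2,4}:2  {3,4}:2
  |U|=3: {2,3,4}:6
  start at 0(a): 6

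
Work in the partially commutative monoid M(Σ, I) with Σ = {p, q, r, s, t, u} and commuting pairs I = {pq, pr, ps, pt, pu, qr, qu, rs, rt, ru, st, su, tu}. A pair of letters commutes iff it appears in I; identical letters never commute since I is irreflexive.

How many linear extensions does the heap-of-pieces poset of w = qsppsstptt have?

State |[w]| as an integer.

2400

#0=q has no predecessor
#1=s depends on [0:q]
#2=p has no predecessor
#3=p depends on [2:p]
#4=s depends on [1:s]
#5=s depends on [4:s]
#6=t depends on [0:q]
#7=p depends on [3:p]
#8=t depends on [6:t]
#9=t depends on [8:t]
sources: [0:q, 2:p]
N(rest) = Σ N(rest − s) over sources s of rest; N(one piece) = 1:
  size 1 → [5]=1  [7]=1  [9]=1
  size 2 → [3,7]=1  [4,5]=1  [5,7]=2  [5,9]=2  [7,9]=2  [8,9]=1
  size 3 → [1,4,5]=1  [2,3,7]=1  [3,5,7]=3  [3,7,9]=3  [4,5,7]=3  [4,5,9]=3  [5,7,9]=6  [5,8,9]=3  [6,8,9]=1  [7,8,9]=3
  size 4 → [1,4,5,7]=4  [1,4,5,9]=4  [2,3,5,7]=4  [2,3,7,9]=4  [3,4,5,7]=6  [3,5,7,9]=12  [3,7,8,9]=6  [4,5,7,9]=12  [4,5,8,9]=6  [5,6,8,9]=4  [5,7,8,9]=12  [6,7,8,9]=4
  size 5 → [1,3,4,5,7]=10  [1,4,5,7,9]=20  [1,4,5,8,9]=10  [2,3,4,5,7]=10  [2,3,5,7,9]=20  [2,3,7,8,9]=10  [3,4,5,7,9]=30  [3,5,7,8,9]=30  [3,6,7,8,9]=10  [4,5,6,8,9]=10  [4,5,7,8,9]=30  [5,6,7,8,9]=20
  size 6 → [1,2,3,4,5,7]=20  [1,3,4,5,7,9]=60  [1,4,5,6,8,9]=20  [1,4,5,7,8,9]=60  [2,3,4,5,7,9]=60  [2,3,5,7,8,9]=60  [2,3,6,7,8,9]=20  [3,4,5,7,8,9]=90  [3,5,6,7,8,9]=60  [4,5,6,7,8,9]=60
  size 7 → [0,1,4,5,6,8,9]=20  [1,2,3,4,5,7,9]=140  [1,3,4,5,7,8,9]=210  [1,4,5,6,7,8,9]=140  [2,3,4,5,7,8,9]=210  [2,3,5,6,7,8,9]=140  [3,4,5,6,7,8,9]=210
  size 8 → [0,1,4,5,6,7,8,9]=160  [1,2,3,4,5,7,8,9]=560  [1,3,4,5,6,7,8,9]=560  [2,3,4,5,6,7,8,9]=560
  first=0(q) contributes 1680
  first=2(p) contributes 720
|[w]| = 2400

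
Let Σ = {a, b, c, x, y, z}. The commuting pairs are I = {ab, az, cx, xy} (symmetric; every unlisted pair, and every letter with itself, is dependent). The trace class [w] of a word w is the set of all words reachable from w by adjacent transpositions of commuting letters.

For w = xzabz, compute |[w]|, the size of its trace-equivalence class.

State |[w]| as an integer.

piece 0:x — minimal
piece 1:z rests on {0:x}
piece 2:a rests on {0:x}
piece 3:b rests on {1:z}
piece 4:z rests on {3:b}
minimal pieces: {0:x}
ways to finish when only these pieces remain (= sum over removing one remaining piece with nothing left below it):
  1 left: {2}→1  {4}→1
  2 left: {2,4}→2  {3,4}→1
  3 left: {1,3,4}→1  {2,3,4}→3
  placing 0:x first → 4 extensions

4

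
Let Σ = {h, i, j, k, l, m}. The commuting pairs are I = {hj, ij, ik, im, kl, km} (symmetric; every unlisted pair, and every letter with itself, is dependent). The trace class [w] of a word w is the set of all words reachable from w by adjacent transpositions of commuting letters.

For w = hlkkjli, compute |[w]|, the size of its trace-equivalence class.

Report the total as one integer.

3

piece 0:h — minimal
piece 1:l rests on {0:h}
piece 2:k rests on {0:h}
piece 3:k rests on {2:k}
piece 4:j rests on {1:l, 3:k}
piece 5:l rests on {4:j}
piece 6:i rests on {5:l}
minimal pieces: {0:h}
ways to finish when only these pieces remain (= sum over removing one remaining piece with nothing left below it):
  1 left: {6}→1
  2 left: {5,6}→1
  3 left: {4,5,6}→1
  4 left: {1,4,5,6}→1  {3,4,5,6}→1
  5 left: {1,3,4,5,6}→2  {2,3,4,5,6}→1
  placing 0:h first → 3 extensions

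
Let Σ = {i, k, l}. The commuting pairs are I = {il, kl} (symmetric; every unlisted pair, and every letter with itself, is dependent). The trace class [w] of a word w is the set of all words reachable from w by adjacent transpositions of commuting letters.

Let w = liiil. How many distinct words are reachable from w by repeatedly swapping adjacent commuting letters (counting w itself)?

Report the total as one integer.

#0=l has no predecessor
#1=i has no predecessor
#2=i depends on [1:i]
#3=i depends on [2:i]
#4=l depends on [0:l]
sources: [0:l, 1:i]
N(rest) = Σ N(rest − s) over sources s of rest; N(one piece) = 1:
  size 1 → [3]=1  [4]=1
  size 2 → [0,4]=1  [2,3]=1  [3,4]=2
  size 3 → [0,3,4]=3  [1,2,3]=1  [2,3,4]=3
  first=0(l) contributes 4
  first=1(i) contributes 6
|[w]| = 10

10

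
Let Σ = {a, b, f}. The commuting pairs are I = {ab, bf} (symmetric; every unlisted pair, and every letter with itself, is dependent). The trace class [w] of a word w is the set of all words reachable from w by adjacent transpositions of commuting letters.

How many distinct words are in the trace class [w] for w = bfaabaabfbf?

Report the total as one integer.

#0=b has no predecessor
#1=f has no predecessor
#2=a depends on [1:f]
#3=a depends on [2:a]
#4=b depends on [0:b]
#5=a depends on [3:a]
#6=a depends on [5:a]
#7=b depends on [4:b]
#8=f depends on [6:a]
#9=b depends on [7:b]
#10=f depends on [8:f]
sources: [0:b, 1:f]
N(rest) = Σ N(rest − s) over sources s of rest; N(one piece) = 1:
  size 1 → [9]=1  [10]=1
  size 2 → [7,9]=1  [8,10]=1  [9,10]=2
  size 3 → [4,7,9]=1  [6,8,10]=1  [7,9,10]=3  [8,9,10]=3
  size 4 → [0,4,7,9]=1  [4,7,9,10]=4  [5,6,8,10]=1  [6,8,9,10]=4  [7,8,9,10]=6
  size 5 → [0,4,7,9,10]=5  [3,5,6,8,10]=1  [4,7,8,9,10]=10  [5,6,8,9,10]=5  [6,7,8,9,10]=10
  size 6 → [0,4,7,8,9,10]=15  [2,3,5,6,8,10]=1  [3,5,6,8,9,10]=6  [4,6,7,8,9,10]=20  [5,6,7,8,9,10]=15
  size 7 → [0,4,6,7,8,9,10]=35  [1,2,3,5,6,8,10]=1  [2,3,5,6,8,9,10]=7  [3,5,6,7,8,9,10]=21  [4,5,6,7,8,9,10]=35
  size 8 → [0,4,5,6,7,8,9,10]=70  [1,2,3,5,6,8,9,10]=8  [2,3,5,6,7,8,9,10]=28  [3,4,5,6,7,8,9,10]=56
  size 9 → [0,3,4,5,6,7,8,9,10]=126  [1,2,3,5,6,7,8,9,10]=36  [2,3,4,5,6,7,8,9,10]=84
  first=0(b) contributes 120
  first=1(f) contributes 210
|[w]| = 330

330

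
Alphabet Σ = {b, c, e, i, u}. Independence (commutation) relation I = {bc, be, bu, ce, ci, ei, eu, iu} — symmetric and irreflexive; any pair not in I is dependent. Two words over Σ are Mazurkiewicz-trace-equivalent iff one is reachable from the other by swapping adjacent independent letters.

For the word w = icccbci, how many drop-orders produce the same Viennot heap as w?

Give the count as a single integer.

0(i) covers ∅
1(c) covers ∅
2(c) covers 1:c
3(c) covers 2:c
4(b) covers 0:i
5(c) covers 3:c
6(i) covers 4:b
floor of heap: 0:i, 1:c
completions by unplaced set U, small U first (add the entries for U minus each lowest piece of U):
  |U|=1: {5}:1  {6}:1
  |U|=2: {3,5}:1  {4,6}:1  {5,6}:2
  |U|=3: {0,4,6}:1  {2,3,5}:1  {3,5,6}:3  {4,5,6}:3
  |U|=4: {0,4,5,6}:4  {1,2,3,5}:1  {2,3,5,6}:4  {3,4,5,6}:6
  |U|=5: {0,3,4,5,6}:10  {1,2,3,5,6}:5  {2,3,4,5,6}:10
  start at 0(i): 15
  start at 1(c): 20
sum over floor = 35

35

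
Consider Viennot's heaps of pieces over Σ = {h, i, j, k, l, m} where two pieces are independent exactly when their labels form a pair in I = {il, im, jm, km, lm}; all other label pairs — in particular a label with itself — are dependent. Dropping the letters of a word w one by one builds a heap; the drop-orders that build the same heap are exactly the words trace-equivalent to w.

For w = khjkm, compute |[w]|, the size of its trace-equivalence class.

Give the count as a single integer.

3

0(k) covers ∅
1(h) covers 0:k
2(j) covers 1:h
3(k) covers 2:j
4(m) covers 1:h
floor of heap: 0:k
completions by unplaced set U, small U first (add the entries for U minus each lowest piece of U):
  |U|=1: {3}:1  {4}:1
  |U|=2: {2,3}:1  {3,4}:2
  |U|=3: {2,3,4}:3
  start at 0(k): 3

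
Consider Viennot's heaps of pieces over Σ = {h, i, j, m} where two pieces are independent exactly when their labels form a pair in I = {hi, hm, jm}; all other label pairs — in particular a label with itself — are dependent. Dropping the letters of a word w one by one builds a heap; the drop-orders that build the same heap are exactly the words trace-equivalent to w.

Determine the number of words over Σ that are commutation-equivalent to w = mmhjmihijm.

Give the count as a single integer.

90

#0=m has no predecessor
#1=m depends on [0:m]
#2=h has no predecessor
#3=j depends on [2:h]
#4=m depends on [1:m]
#5=i depends on [3:j, 4:m]
#6=h depends on [3:j]
#7=i depends on [5:i]
#8=j depends on [6:h, 7:i]
#9=m depends on [7:i]
sources: [0:m, 2:h]
N(rest) = Σ N(rest − s) over sources s of rest; N(one piece) = 1:
  size 1 → [8]=1  [9]=1
  size 2 → [6,8]=1  [8,9]=2
  size 3 → [6,8,9]=3  [7,8,9]=2
  size 4 → [5,7,8,9]=2  [6,7,8,9]=5
  size 5 → [4,5,7,8,9]=2  [5,6,7,8,9]=7
  size 6 → [1,4,5,7,8,9]=2  [3,5,6,7,8,9]=7  [4,5,6,7,8,9]=9
  size 7 → [0,1,4,5,7,8,9]=2  [1,4,5,6,7,8,9]=11  [2,3,5,6,7,8,9]=7  [3,4,5,6,7,8,9]=16
  size 8 → [0,1,4,5,6,7,8,9]=13  [1,3,4,5,6,7,8,9]=27  [2,3,4,5,6,7,8,9]=23
  first=0(m) contributes 50
  first=2(h) contributes 40
|[w]| = 90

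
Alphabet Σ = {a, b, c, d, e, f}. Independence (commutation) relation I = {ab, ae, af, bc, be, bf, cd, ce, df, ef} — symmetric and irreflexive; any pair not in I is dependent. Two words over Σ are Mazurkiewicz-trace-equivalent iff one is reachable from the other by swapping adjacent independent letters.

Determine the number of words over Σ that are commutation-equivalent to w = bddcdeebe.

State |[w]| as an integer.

#0=b has no predecessor
#1=d depends on [0:b]
#2=d depends on [1:d]
#3=c has no predecessor
#4=d depends on [2:d]
#5=e depends on [4:d]
#6=e depends on [5:e]
#7=b depends on [4:d]
#8=e depends on [6:e]
sources: [0:b, 3:c]
N(rest) = Σ N(rest − s) over sources s of rest; N(one piece) = 1:
  size 1 → [3]=1  [7]=1  [8]=1
  size 2 → [3,7]=2  [3,8]=2  [6,8]=1  [7,8]=2
  size 3 → [3,6,8]=3  [3,7,8]=6  [5,6,8]=1  [6,7,8]=3
  size 4 → [3,5,6,8]=4  [3,6,7,8]=12  [5,6,7,8]=4
  size 5 → [3,5,6,7,8]=20  [4,5,6,7,8]=4
  size 6 → [2,4,5,6,7,8]=4  [3,4,5,6,7,8]=24
  size 7 → [1,2,4,5,6,7,8]=4  [2,3,4,5,6,7,8]=28
  first=0(b) contributes 32
  first=3(c) contributes 4
|[w]| = 36

36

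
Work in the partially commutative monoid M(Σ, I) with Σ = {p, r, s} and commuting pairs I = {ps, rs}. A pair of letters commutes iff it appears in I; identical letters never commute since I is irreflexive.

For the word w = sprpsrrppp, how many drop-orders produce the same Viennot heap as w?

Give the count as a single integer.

0(s) covers ∅
1(p) covers ∅
2(r) covers 1:p
3(p) covers 2:r
4(s) covers 0:s
5(r) covers 3:p
6(r) covers 5:r
7(p) covers 6:r
8(p) covers 7:p
9(p) covers 8:p
floor of heap: 0:s, 1:p
completions by unplaced set U, small U first (add the entries for U minus each lowest piece of U):
  |U|=1: {4}:1  {9}:1
  |U|=2: {0,4}:1  {4,9}:2  {8,9}:1
  |U|=3: {0,4,9}:3  {4,8,9}:3  {7,8,9}:1
  |U|=4: {0,4,8,9}:6  {4,7,8,9}:4  {6,7,8,9}:1
  |U|=5: {0,4,7,8,9}:10  {4,6,7,8,9}:5  {5,6,7,8,9}:1
  |U|=6: {0,4,6,7,8,9}:15  {3,5,6,7,8,9}:1  {4,5,6,7,8,9}:6
  |U|=7: {0,4,5,6,7,8,9}:21  {2,3,5,6,7,8,9}:1  {3,4,5,6,7,8,9}:7
  |U|=8: {0,3,4,5,6,7,8,9}:28  {1,2,3,5,6,7,8,9}:1  {2,3,4,5,6,7,8,9}:8
  start at 0(s): 9
  start at 1(p): 36
sum over floor = 45

45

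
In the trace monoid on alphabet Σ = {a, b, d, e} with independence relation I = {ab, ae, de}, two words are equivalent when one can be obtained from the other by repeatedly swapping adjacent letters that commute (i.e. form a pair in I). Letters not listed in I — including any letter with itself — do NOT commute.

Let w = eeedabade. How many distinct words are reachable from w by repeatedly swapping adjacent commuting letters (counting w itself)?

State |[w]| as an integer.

piece 0:e — minimal
piece 1:e rests on {0:e}
piece 2:e rests on {1:e}
piece 3:d — minimal
piece 4:a rests on {3:d}
piece 5:b rests on {2:e, 3:d}
piece 6:a rests on {4:a}
piece 7:d rests on {5:b, 6:a}
piece 8:e rests on {5:b}
minimal pieces: {0:e, 3:d}
ways to finish when only these pieces remain (= sum over removing one remaining piece with nothing left below it):
  1 left: {7}→1  {8}→1
  2 left: {6,7}→1  {7,8}→2
  3 left: {4,6,7}→1  {5,7,8}→2  {6,7,8}→3
  4 left: {2,5,7,8}→2  {4,6,7,8}→4  {5,6,7,8}→5
  5 left: {1,2,5,7,8}→2  {2,5,6,7,8}→7  {4,5,6,7,8}→9
  6 left: {0,1,2,5,7,8}→2  {1,2,5,6,7,8}→9  {2,4,5,6,7,8}→16  {3,4,5,6,7,8}→9
  7 left: {0,1,2,5,6,7,8}→11  {1,2,4,5,6,7,8}→25  {2,3,4,5,6,7,8}→25
  placing 0:e first → 50 extensions
  placing 3:d first → 36 extensions
total linear extensions = 86

86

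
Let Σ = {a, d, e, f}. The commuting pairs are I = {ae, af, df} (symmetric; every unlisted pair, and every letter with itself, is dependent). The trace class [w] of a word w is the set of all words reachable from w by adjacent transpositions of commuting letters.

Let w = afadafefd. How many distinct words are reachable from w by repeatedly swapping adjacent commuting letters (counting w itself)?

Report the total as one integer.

0(a) covers ∅
1(f) covers ∅
2(a) covers 0:a
3(d) covers 2:a
4(a) covers 3:d
5(f) covers 1:f
6(e) covers 3:d, 5:f
7(f) covers 6:e
8(d) covers 4:a, 6:e
floor of heap: 0:a, 1:f
completions by unplaced set U, small U first (add the entries for U minus each lowest piece of U):
  |U|=1: {7}:1  {8}:1
  |U|=2: {4,8}:1  {7,8}:2
  |U|=3: {4,7,8}:3  {6,7,8}:2
  |U|=4: {4,6,7,8}:5  {5,6,7,8}:2
  |U|=5: {1,5,6,7,8}:2  {3,4,6,7,8}:5  {4,5,6,7,8}:7
  |U|=6: {1,4,5,6,7,8}:9  {2,3,4,6,7,8}:5  {3,4,5,6,7,8}:12
  |U|=7: {0,2,3,4,6,7,8}:5  {1,3,4,5,6,7,8}:21  {2,3,4,5,6,7,8}:17
  start at 0(a): 38
  start at 1(f): 22
sum over floor = 60

60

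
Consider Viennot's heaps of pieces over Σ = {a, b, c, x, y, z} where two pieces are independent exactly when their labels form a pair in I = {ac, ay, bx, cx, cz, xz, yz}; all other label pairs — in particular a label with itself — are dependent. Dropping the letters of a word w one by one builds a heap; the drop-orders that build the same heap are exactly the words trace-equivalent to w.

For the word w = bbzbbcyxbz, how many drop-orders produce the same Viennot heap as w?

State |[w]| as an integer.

3

drop 0:b onto floor
drop 1:b onto {0:b}
drop 2:z onto {1:b}
drop 3:b onto {2:z}
drop 4:b onto {3:b}
drop 5:c onto {4:b}
drop 6:y onto {5:c}
drop 7:x onto {6:y}
drop 8:b onto {6:y}
drop 9:z onto {8:b}
ground layer = {0:b}
drop-orders for the pieces not yet dropped (sum over which currently-grounded one goes next):
  1 to go: {7} 1  {9} 1
  2 to go: {7,9} 2  {8,9} 1
  3 to go: {7,8,9} 3
  4 to go: {6,7,8,9} 3
  5 to go: {5,6,7,8,9} 3
  6 to go: {4,5,6,7,8,9} 3
  7 to go: {3,4,5,6,7,8,9} 3
  8 to go: {2,3,4,5,6,7,8,9} 3
  if 0:b drops first: 3 orders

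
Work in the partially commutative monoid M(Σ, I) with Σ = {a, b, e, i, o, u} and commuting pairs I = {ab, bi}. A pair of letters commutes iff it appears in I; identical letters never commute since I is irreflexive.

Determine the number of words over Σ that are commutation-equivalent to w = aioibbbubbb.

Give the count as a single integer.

4

0(a) covers ∅
1(i) covers 0:a
2(o) covers 1:i
3(i) covers 2:o
4(b) covers 2:o
5(b) covers 4:b
6(b) covers 5:b
7(u) covers 3:i, 6:b
8(b) covers 7:u
9(b) covers 8:b
10(b) covers 9:b
floor of heap: 0:a
completions by unplaced set U, small U first (add the entries for U minus each lowest piece of U):
  |U|=1: {10}:1
  |U|=2: {9,10}:1
  |U|=3: {8,9,10}:1
  |U|=4: {7,8,9,10}:1
  |U|=5: {3,7,8,9,10}:1  {6,7,8,9,10}:1
  |U|=6: {3,6,7,8,9,10}:2  {5,6,7,8,9,10}:1
  |U|=7: {3,5,6,7,8,9,10}:3  {4,5,6,7,8,9,10}:1
  |U|=8: {3,4,5,6,7,8,9,10}:4
  |U|=9: {2,3,4,5,6,7,8,9,10}:4
  start at 0(a): 4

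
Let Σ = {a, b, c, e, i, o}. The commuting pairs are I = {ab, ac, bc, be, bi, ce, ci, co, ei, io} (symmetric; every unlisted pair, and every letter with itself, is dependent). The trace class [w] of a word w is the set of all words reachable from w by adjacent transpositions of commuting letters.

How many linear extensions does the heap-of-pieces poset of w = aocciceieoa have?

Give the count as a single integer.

0(a) covers ∅
1(o) covers 0:a
2(c) covers ∅
3(c) covers 2:c
4(i) covers 0:a
5(c) covers 3:c
6(e) covers 1:o
7(i) covers 4:i
8(e) covers 6:e
9(o) covers 8:e
10(a) covers 7:i, 9:o
floor of heap: 0:a, 2:c
completions by unplaced set U, small U first (add the entries for U minus each lowest piece of U):
  |U|=1: {5}:1  {10}:1
  |U|=2: {3,5}:1  {5,10}:2  {7,10}:1  {9,10}:1
  |U|=3: {2,3,5}:1  {3,5,10}:3  {4,7,10}:1  {5,7,10}:3  {5,9,10}:3  {7,9,10}:2  {8,9,10}:1
  |U|=4: {2,3,5,10}:4  {3,5,7,10}:6  {3,5,9,10}:6  {4,5,7,10}:4  {4,7,9,10}:3  {5,7,9,10}:8  {5,8,9,10}:4  {6,8,9,10}:1  {7,8,9,10}:3
  |U|=5: {1,6,8,9,10}:1  {2,3,5,7,10}:10  {2,3,5,9,10}:10  {3,4,5,7,10}:10  {3,5,7,9,10}:20  {3,5,8,9,10}:10  {4,5,7,9,10}:15  {4,7,8,9,10}:6  {5,6,8,9,10}:5  {5,7,8,9,10}:15  {6,7,8,9,10}:4
  |U|=6: {1,5,6,8,9,10}:6  {1,6,7,8,9,10}:5  {2,3,4,5,7,10}:20  {2,3,5,7,9,10}:40  {2,3,5,8,9,10}:20  {3,4,5,7,9,10}:45  {3,5,6,8,9,10}:15  {3,5,7,8,9,10}:45  {4,5,7,8,9,10}:36  {4,6,7,8,9,10}:10  {5,6,7,8,9,10}:24
  |U|=7: {1,3,5,6,8,9,10}:21  {1,4,6,7,8,9,10}:15  {1,5,6,7,8,9,10}:35  {2,3,4,5,7,9,10}:105  {2,3,5,6,8,9,10}:35  {2,3,5,7,8,9,10}:105  {3,4,5,7,8,9,10}:126  {3,5,6,7,8,9,10}:84  {4,5,6,7,8,9,10}:70
  |U|=8: {0,1,4,6,7,8,9,10}:15  {1,2,3,5,6,8,9,10}:56  {1,3,5,6,7,8,9,10}:140  {1,4,5,6,7,8,9,10}:120  {2,3,4,5,7,8,9,10}:336  {2,3,5,6,7,8,9,10}:224  {3,4,5,6,7,8,9,10}:280
  |U|=9: {0,1,4,5,6,7,8,9,10}:135  {1,2,3,5,6,7,8,9,10}:420  {1,3,4,5,6,7,8,9,10}:540  {2,3,4,5,6,7,8,9,10}:840
  start at 0(a): 1800
  start at 2(c): 675
sum over floor = 2475

2475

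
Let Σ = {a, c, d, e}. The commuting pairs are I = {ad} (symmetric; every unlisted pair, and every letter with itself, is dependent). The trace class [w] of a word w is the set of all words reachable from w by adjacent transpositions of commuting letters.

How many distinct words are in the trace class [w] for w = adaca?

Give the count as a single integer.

piece 0:a — minimal
piece 1:d — minimal
piece 2:a rests on {0:a}
piece 3:c rests on {1:d, 2:a}
piece 4:a rests on {3:c}
minimal pieces: {0:a, 1:d}
ways to finish when only these pieces remain (= sum over removing one remaining piece with nothing left below it):
  1 left: {4}→1
  2 left: {3,4}→1
  3 left: {1,3,4}→1  {2,3,4}→1
  placing 0:a first → 2 extensions
  placing 1:d first → 1 extensions
total linear extensions = 3

3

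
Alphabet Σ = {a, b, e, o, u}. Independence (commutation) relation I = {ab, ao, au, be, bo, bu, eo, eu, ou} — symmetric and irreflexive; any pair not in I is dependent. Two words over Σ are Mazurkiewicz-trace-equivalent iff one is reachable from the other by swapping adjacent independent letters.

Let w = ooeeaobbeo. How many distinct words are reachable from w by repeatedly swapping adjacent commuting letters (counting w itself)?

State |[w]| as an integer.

#0=o has no predecessor
#1=o depends on [0:o]
#2=e has no predecessor
#3=e depends on [2:e]
#4=a depends on [3:e]
#5=o depends on [1:o]
#6=b has no predecessor
#7=b depends on [6:b]
#8=e depends on [4:a]
#9=o depends on [5:o]
sources: [0:o, 2:e, 6:b]
N(rest) = Σ N(rest − s) over sources s of rest; N(one piece) = 1:
  size 1 → [7]=1  [8]=1  [9]=1
  size 2 → [4,8]=1  [5,9]=1  [6,7]=1  [7,8]=2  [7,9]=2  [8,9]=2
  size 3 → [1,5,9]=1  [3,4,8]=1  [4,7,8]=3  [4,8,9]=3  [5,7,9]=3  [5,8,9]=3  [6,7,8]=3  [6,7,9]=3  [7,8,9]=6
  size 4 → [0,1,5,9]=1  [1,5,7,9]=4  [1,5,8,9]=4  [2,3,4,8]=1  [3,4,7,8]=4  [3,4,8,9]=4  [4,5,8,9]=6  [4,6,7,8]=6  [4,7,8,9]=12  [5,6,7,9]=6  [5,7,8,9]=12  [6,7,8,9]=12
  size 5 → [0,1,5,7,9]=5  [0,1,5,8,9]=5  [1,4,5,8,9]=10  [1,5,6,7,9]=10  [1,5,7,8,9]=20  [2,3,4,7,8]=5  [2,3,4,8,9]=5  [3,4,5,8,9]=10  [3,4,6,7,8]=10  [3,4,7,8,9]=20  [4,5,7,8,9]=30  [4,6,7,8,9]=30  [5,6,7,8,9]=30
  size 6 → [0,1,4,5,8,9]=15  [0,1,5,6,7,9]=15  [0,1,5,7,8,9]=30  [1,3,4,5,8,9]=20  [1,4,5,7,8,9]=60  [1,5,6,7,8,9]=60  [2,3,4,5,8,9]=15  [2,3,4,6,7,8]=15  [2,3,4,7,8,9]=30  [3,4,5,7,8,9]=60  [3,4,6,7,8,9]=60  [4,5,6,7,8,9]=90
  size 7 → [0,1,3,4,5,8,9]=35  [0,1,4,5,7,8,9]=105  [0,1,5,6,7,8,9]=105  [1,2,3,4,5,8,9]=35  [1,3,4,5,7,8,9]=140  [1,4,5,6,7,8,9]=210  [2,3,4,5,7,8,9]=105  [2,3,4,6,7,8,9]=105  [3,4,5,6,7,8,9]=210
  size 8 → [0,1,2,3,4,5,8,9]=70  [0,1,3,4,5,7,8,9]=280  [0,1,4,5,6,7,8,9]=420  [1,2,3,4,5,7,8,9]=280  [1,3,4,5,6,7,8,9]=560  [2,3,4,5,6,7,8,9]=420
  first=0(o) contributes 1260
  first=2(e) contributes 1260
  first=6(b) contributes 630
|[w]| = 3150

3150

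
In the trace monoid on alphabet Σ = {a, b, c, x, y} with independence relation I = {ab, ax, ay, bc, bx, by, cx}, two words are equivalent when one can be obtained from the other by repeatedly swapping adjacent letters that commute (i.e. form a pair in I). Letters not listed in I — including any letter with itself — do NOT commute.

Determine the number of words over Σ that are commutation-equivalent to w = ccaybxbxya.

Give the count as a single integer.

#0=c has no predecessor
#1=c depends on [0:c]
#2=a depends on [1:c]
#3=y depends on [1:c]
#4=b has no predecessor
#5=x depends on [3:y]
#6=b depends on [4:b]
#7=x depends on [5:x]
#8=y depends on [7:x]
#9=a depends on [2:a]
sources: [0:c, 4:b]
N(rest) = Σ N(rest − s) over sources s of rest; N(one piece) = 1:
  size 1 → [6]=1  [8]=1  [9]=1
  size 2 → [2,9]=1  [4,6]=1  [6,8]=2  [6,9]=2  [7,8]=1  [8,9]=2
  size 3 → [2,6,9]=3  [2,8,9]=3  [4,6,8]=3  [4,6,9]=3  [5,7,8]=1  [6,7,8]=3  [6,8,9]=6  [7,8,9]=3
  size 4 → [2,4,6,9]=6  [2,6,8,9]=12  [2,7,8,9]=6  [3,5,7,8]=1  [4,6,7,8]=6  [4,6,8,9]=12  [5,6,7,8]=4  [5,7,8,9]=4  [6,7,8,9]=12
  size 5 → [2,4,6,8,9]=30  [2,5,7,8,9]=10  [2,6,7,8,9]=30  [3,5,6,7,8]=5  [3,5,7,8,9]=5  [4,5,6,7,8]=10  [4,6,7,8,9]=30  [5,6,7,8,9]=20
  size 6 → [2,3,5,7,8,9]=15  [2,4,6,7,8,9]=90  [2,5,6,7,8,9]=60  [3,4,5,6,7,8]=15  [3,5,6,7,8,9]=30  [4,5,6,7,8,9]=60
  size 7 → [1,2,3,5,7,8,9]=15  [2,3,5,6,7,8,9]=105  [2,4,5,6,7,8,9]=210  [3,4,5,6,7,8,9]=105
  size 8 → [0,1,2,3,5,7,8,9]=15  [1,2,3,5,6,7,8,9]=120  [2,3,4,5,6,7,8,9]=420
  first=0(c) contributes 540
  first=4(b) contributes 135
|[w]| = 675

675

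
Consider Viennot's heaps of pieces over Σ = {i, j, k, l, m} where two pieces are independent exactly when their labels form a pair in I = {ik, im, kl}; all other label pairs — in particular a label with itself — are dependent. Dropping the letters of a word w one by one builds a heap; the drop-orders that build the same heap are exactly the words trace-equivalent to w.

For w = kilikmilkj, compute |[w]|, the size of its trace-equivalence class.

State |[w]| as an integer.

84

drop 0:k onto floor
drop 1:i onto floor
drop 2:l onto {1:i}
drop 3:i onto {2:l}
drop 4:k onto {0:k}
drop 5:m onto {2:l, 4:k}
drop 6:i onto {3:i}
drop 7:l onto {5:m, 6:i}
drop 8:k onto {5:m}
drop 9:j onto {7:l, 8:k}
ground layer = {0:k, 1:i}
drop-orders for the pieces not yet dropped (sum over which currently-grounded one goes next):
  1 to go: {9} 1
  2 to go: {7,9} 1  {8,9} 1
  3 to go: {6,7,9} 1  {7,8,9} 2
  4 to go: {3,6,7,9} 1  {5,7,8,9} 2  {6,7,8,9} 3
  5 to go: {3,6,7,8,9} 4  {4,5,7,8,9} 2  {5,6,7,8,9} 5
  6 to go: {0,4,5,7,8,9} 2  {3,5,6,7,8,9} 9  {4,5,6,7,8,9} 7
  7 to go: {0,4,5,6,7,8,9} 9  {2,3,5,6,7,8,9} 9  {3,4,5,6,7,8,9} 16
  8 to go: {0,3,4,5,6,7,8,9} 25  {1,2,3,5,6,7,8,9} 9  {2,3,4,5,6,7,8,9} 25
  if 0:k drops first: 34 orders
  if 1:i drops first: 50 orders
heap linearizations: 84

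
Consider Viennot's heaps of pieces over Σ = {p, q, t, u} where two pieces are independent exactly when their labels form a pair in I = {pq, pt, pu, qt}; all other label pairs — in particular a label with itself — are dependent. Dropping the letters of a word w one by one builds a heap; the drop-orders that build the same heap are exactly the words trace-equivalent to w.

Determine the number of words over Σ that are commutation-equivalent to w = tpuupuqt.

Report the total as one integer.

piece 0:t — minimal
piece 1:p — minimal
piece 2:u rests on {0:t}
piece 3:u rests on {2:u}
piece 4:p rests on {1:p}
piece 5:u rests on {3:u}
piece 6:q rests on {5:u}
piece 7:t rests on {5:u}
minimal pieces: {0:t, 1:p}
ways to finish when only these pieces remain (= sum over removing one remaining piece with nothing left below it):
  1 left: {4}→1  {6}→1  {7}→1
  2 left: {1,4}→1  {4,6}→2  {4,7}→2  {6,7}→2
  3 left: {1,4,6}→3  {1,4,7}→3  {4,6,7}→6  {5,6,7}→2
  4 left: {1,4,6,7}→12  {3,5,6,7}→2  {4,5,6,7}→8
  5 left: {1,4,5,6,7}→20  {2,3,5,6,7}→2  {3,4,5,6,7}→10
  6 left: {0,2,3,5,6,7}→2  {1,3,4,5,6,7}→30  {2,3,4,5,6,7}→12
  placing 0:t first → 42 extensions
  placing 1:p first → 14 extensions
total linear extensions = 56

56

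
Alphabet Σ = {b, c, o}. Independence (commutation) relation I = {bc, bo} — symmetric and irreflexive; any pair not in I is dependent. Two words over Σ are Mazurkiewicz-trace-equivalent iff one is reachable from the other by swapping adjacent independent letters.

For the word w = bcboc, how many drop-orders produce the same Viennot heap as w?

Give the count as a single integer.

10

#0=b has no predecessor
#1=c has no predecessor
#2=b depends on [0:b]
#3=o depends on [1:c]
#4=c depends on [3:o]
sources: [0:b, 1:c]
N(rest) = Σ N(rest − s) over sources s of rest; N(one piece) = 1:
  size 1 → [2]=1  [4]=1
  size 2 → [0,2]=1  [2,4]=2  [3,4]=1
  size 3 → [0,2,4]=3  [1,3,4]=1  [2,3,4]=3
  first=0(b) contributes 4
  first=1(c) contributes 6
|[w]| = 10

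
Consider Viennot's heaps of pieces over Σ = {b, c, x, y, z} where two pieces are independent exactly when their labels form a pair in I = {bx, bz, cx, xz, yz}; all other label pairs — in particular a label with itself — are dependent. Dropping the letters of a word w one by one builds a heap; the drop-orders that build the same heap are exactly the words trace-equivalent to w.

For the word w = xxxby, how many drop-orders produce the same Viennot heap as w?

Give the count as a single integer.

0(x) covers ∅
1(x) covers 0:x
2(x) covers 1:x
3(b) covers ∅
4(y) covers 2:x, 3:b
floor of heap: 0:x, 3:b
completions by unplaced set U, small U first (add the entries for U minus each lowest piece of U):
  |U|=1: {4}:1
  |U|=2: {2,4}:1  {3,4}:1
  |U|=3: {1,2,4}:1  {2,3,4}:2
  start at 0(x): 3
  start at 3(b): 1
sum over floor = 4

4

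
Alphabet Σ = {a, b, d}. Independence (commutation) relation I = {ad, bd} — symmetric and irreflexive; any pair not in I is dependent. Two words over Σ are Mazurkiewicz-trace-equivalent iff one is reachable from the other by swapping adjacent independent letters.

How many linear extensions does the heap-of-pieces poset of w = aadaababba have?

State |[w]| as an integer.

10

0(a) covers ∅
1(a) covers 0:a
2(d) covers ∅
3(a) covers 1:a
4(a) covers 3:a
5(b) covers 4:a
6(a) covers 5:b
7(b) covers 6:a
8(b) covers 7:b
9(a) covers 8:b
floor of heap: 0:a, 2:d
completions by unplaced set U, small U first (add the entries for U minus each lowest piece of U):
  |U|=1: {2}:1  {9}:1
  |U|=2: {2,9}:2  {8,9}:1
  |U|=3: {2,8,9}:3  {7,8,9}:1
  |U|=4: {2,7,8,9}:4  {6,7,8,9}:1
  |U|=5: {2,6,7,8,9}:5  {5,6,7,8,9}:1
  |U|=6: {2,5,6,7,8,9}:6  {4,5,6,7,8,9}:1
  |U|=7: {2,4,5,6,7,8,9}:7  {3,4,5,6,7,8,9}:1
  |U|=8: {1,3,4,5,6,7,8,9}:1  {2,3,4,5,6,7,8,9}:8
  start at 0(a): 9
  start at 2(d): 1
sum over floor = 10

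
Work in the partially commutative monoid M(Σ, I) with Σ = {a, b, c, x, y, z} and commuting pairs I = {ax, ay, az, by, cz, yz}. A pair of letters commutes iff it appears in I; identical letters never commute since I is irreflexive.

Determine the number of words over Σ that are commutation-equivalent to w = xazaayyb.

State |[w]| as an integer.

155

piece 0:x — minimal
piece 1:a — minimal
piece 2:z rests on {0:x}
piece 3:a rests on {1:a}
piece 4:a rests on {3:a}
piece 5:y rests on {0:x}
piece 6:y rests on {5:y}
piece 7:b rests on {2:z, 4:a}
minimal pieces: {0:x, 1:a}
ways to finish when only these pieces remain (= sum over removing one remaining piece with nothing left below it):
  1 left: {6}→1  {7}→1
  2 left: {2,7}→1  {4,7}→1  {5,6}→1  {6,7}→2
  3 left: {2,4,7}→2  {2,6,7}→3  {3,4,7}→1  {4,6,7}→3  {5,6,7}→3
  4 left: {1,3,4,7}→1  {2,3,4,7}→3  {2,4,6,7}→8  {2,5,6,7}→6  {3,4,6,7}→4  {4,5,6,7}→6
  5 left: {0,2,5,6,7}→6  {1,2,3,4,7}→4  {1,3,4,6,7}→5  {2,3,4,6,7}→15  {2,4,5,6,7}→20  {3,4,5,6,7}→10
  6 left: {0,2,4,5,6,7}→26  {1,2,3,4,6,7}→24  {1,3,4,5,6,7}→15  {2,3,4,5,6,7}→45
  placing 0:x first → 84 extensions
  placing 1:a first → 71 extensions
total linear extensions = 155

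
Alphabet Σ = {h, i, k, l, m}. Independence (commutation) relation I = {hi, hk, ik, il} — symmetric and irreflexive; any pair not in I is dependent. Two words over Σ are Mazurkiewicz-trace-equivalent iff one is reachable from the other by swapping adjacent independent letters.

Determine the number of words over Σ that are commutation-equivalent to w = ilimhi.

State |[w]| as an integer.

6

#0=i has no predecessor
#1=l has no predecessor
#2=i depends on [0:i]
#3=m depends on [1:l, 2:i]
#4=h depends on [3:m]
#5=i depends on [3:m]
sources: [0:i, 1:l]
N(rest) = Σ N(rest − s) over sources s of rest; N(one piece) = 1:
  size 1 → [4]=1  [5]=1
  size 2 → [4,5]=2
  size 3 → [3,4,5]=2
  size 4 → [1,3,4,5]=2  [2,3,4,5]=2
  first=0(i) contributes 4
  first=1(l) contributes 2
|[w]| = 6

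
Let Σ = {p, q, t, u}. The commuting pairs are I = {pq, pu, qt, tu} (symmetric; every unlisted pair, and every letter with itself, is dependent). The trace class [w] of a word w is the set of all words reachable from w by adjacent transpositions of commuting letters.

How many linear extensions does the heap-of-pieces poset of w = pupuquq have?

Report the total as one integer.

21

piece 0:p — minimal
piece 1:u — minimal
piece 2:p rests on {0:p}
piece 3:u rests on {1:u}
piece 4:q rests on {3:u}
piece 5:u rests on {4:q}
piece 6:q rests on {5:u}
minimal pieces: {0:p, 1:u}
ways to finish when only these pieces remain (= sum over removing one remaining piece with nothing left below it):
  1 left: {2}→1  {6}→1
  2 left: {0,2}→1  {2,6}→2  {5,6}→1
  3 left: {0,2,6}→3  {2,5,6}→3  {4,5,6}→1
  4 left: {0,2,5,6}→6  {2,4,5,6}→4  {3,4,5,6}→1
  5 left: {0,2,4,5,6}→10  {1,3,4,5,6}→1  {2,3,4,5,6}→5
  placing 0:p first → 6 extensions
  placing 1:u first → 15 extensions
total linear extensions = 21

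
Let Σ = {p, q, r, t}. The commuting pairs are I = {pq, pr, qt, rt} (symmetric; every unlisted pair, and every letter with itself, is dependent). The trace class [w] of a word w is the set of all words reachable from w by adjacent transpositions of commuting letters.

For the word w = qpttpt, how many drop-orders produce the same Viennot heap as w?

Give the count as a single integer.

piece 0:q — minimal
piece 1:p — minimal
piece 2:t rests on {1:p}
piece 3:t rests on {2:t}
piece 4:p rests on {3:t}
piece 5:t rests on {4:p}
minimal pieces: {0:q, 1:p}
ways to finish when only these pieces remain (= sum over removing one remaining piece with nothing left below it):
  1 left: {0}→1  {5}→1
  2 left: {0,5}→2  {4,5}→1
  3 left: {0,4,5}→3  {3,4,5}→1
  4 left: {0,3,4,5}→4  {2,3,4,5}→1
  placing 0:q first → 1 extensions
  placing 1:p first → 5 extensions
total linear extensions = 6

6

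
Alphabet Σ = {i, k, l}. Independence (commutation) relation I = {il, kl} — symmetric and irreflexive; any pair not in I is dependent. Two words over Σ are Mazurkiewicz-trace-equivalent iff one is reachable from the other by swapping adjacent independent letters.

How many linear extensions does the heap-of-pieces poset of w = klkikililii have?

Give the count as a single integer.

#0=k has no predecessor
#1=l has no predecessor
#2=k depends on [0:k]
#3=i depends on [2:k]
#4=k depends on [3:i]
#5=i depends on [4:k]
#6=l depends on [1:l]
#7=i depends on [5:i]
#8=l depends on [6:l]
#9=i depends on [7:i]
#10=i depends on [9:i]
sources: [0:k, 1:l]
N(rest) = Σ N(rest − s) over sources s of rest; N(one piece) = 1:
  size 1 → [8]=1  [10]=1
  size 2 → [6,8]=1  [8,10]=2  [9,10]=1
  size 3 → [1,6,8]=1  [6,8,10]=3  [7,9,10]=1  [8,9,10]=3
  size 4 → [1,6,8,10]=4  [5,7,9,10]=1  [6,8,9,10]=6  [7,8,9,10]=4
  size 5 → [1,6,8,9,10]=10  [4,5,7,9,10]=1  [5,7,8,9,10]=5  [6,7,8,9,10]=10
  size 6 → [1,6,7,8,9,10]=20  [3,4,5,7,9,10]=1  [4,5,7,8,9,10]=6  [5,6,7,8,9,10]=15
  size 7 → [1,5,6,7,8,9,10]=35  [2,3,4,5,7,9,10]=1  [3,4,5,7,8,9,10]=7  [4,5,6,7,8,9,10]=21
  size 8 → [0,2,3,4,5,7,9,10]=1  [1,4,5,6,7,8,9,10]=56  [2,3,4,5,7,8,9,10]=8  [3,4,5,6,7,8,9,10]=28
  size 9 → [0,2,3,4,5,7,8,9,10]=9  [1,3,4,5,6,7,8,9,10]=84  [2,3,4,5,6,7,8,9,10]=36
  first=0(k) contributes 120
  first=1(l) contributes 45
|[w]| = 165

165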